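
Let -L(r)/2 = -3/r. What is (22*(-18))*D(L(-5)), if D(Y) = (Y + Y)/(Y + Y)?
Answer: -396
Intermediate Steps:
L(r) = 6/r (L(r) = -(-6)/r = 6/r)
D(Y) = 1 (D(Y) = (2*Y)/((2*Y)) = (2*Y)*(1/(2*Y)) = 1)
(22*(-18))*D(L(-5)) = (22*(-18))*1 = -396*1 = -396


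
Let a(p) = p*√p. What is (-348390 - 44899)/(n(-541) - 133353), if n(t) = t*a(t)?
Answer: 52446268017/46361015781310 + 115108217809*I*√541/46361015781310 ≈ 0.0011313 + 0.05775*I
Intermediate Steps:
a(p) = p^(3/2)
n(t) = t^(5/2) (n(t) = t*t^(3/2) = t^(5/2))
(-348390 - 44899)/(n(-541) - 133353) = (-348390 - 44899)/((-541)^(5/2) - 133353) = -393289/(292681*I*√541 - 133353) = -393289/(-133353 + 292681*I*√541)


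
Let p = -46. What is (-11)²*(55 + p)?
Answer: 1089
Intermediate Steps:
(-11)²*(55 + p) = (-11)²*(55 - 46) = 121*9 = 1089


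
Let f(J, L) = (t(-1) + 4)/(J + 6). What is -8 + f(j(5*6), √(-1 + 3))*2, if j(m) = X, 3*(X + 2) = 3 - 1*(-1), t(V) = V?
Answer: -55/8 ≈ -6.8750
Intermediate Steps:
X = -⅔ (X = -2 + (3 - 1*(-1))/3 = -2 + (3 + 1)/3 = -2 + (⅓)*4 = -2 + 4/3 = -⅔ ≈ -0.66667)
j(m) = -⅔
f(J, L) = 3/(6 + J) (f(J, L) = (-1 + 4)/(J + 6) = 3/(6 + J))
-8 + f(j(5*6), √(-1 + 3))*2 = -8 + (3/(6 - ⅔))*2 = -8 + (3/(16/3))*2 = -8 + (3*(3/16))*2 = -8 + (9/16)*2 = -8 + 9/8 = -55/8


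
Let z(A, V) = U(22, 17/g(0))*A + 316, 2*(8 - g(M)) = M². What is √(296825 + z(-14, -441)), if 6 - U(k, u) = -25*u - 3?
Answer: √1185085/2 ≈ 544.31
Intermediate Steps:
g(M) = 8 - M²/2
U(k, u) = 9 + 25*u (U(k, u) = 6 - (-25*u - 3) = 6 - (-3 - 25*u) = 6 + (3 + 25*u) = 9 + 25*u)
z(A, V) = 316 + 497*A/8 (z(A, V) = (9 + 25*(17/(8 - ½*0²)))*A + 316 = (9 + 25*(17/(8 - ½*0)))*A + 316 = (9 + 25*(17/(8 + 0)))*A + 316 = (9 + 25*(17/8))*A + 316 = (9 + 425/8)*A + 316 = 497*A/8 + 316 = 316 + 497*A/8)
√(296825 + z(-14, -441)) = √(296825 + (316 + (497/8)*(-14))) = √(296825 + (316 - 3479/4)) = √(296825 - 2215/4) = √(1185085/4) = √1185085/2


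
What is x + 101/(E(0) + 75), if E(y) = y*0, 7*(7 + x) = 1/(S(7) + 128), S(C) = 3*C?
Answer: -442157/78225 ≈ -5.6524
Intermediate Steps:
x = -7300/1043 (x = -7 + 1/(7*(3*7 + 128)) = -7 + 1/(7*(21 + 128)) = -7 + (⅐)/149 = -7 + (⅐)*(1/149) = -7 + 1/1043 = -7300/1043 ≈ -6.9990)
E(y) = 0
x + 101/(E(0) + 75) = -7300/1043 + 101/(0 + 75) = -7300/1043 + 101/75 = -442157/78225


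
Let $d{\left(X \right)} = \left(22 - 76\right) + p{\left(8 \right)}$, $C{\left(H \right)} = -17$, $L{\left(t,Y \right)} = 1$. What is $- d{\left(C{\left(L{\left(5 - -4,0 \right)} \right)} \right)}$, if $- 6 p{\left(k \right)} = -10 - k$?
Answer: $51$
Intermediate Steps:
$p{\left(k \right)} = \frac{5}{3} + \frac{k}{6}$ ($p{\left(k \right)} = - \frac{-10 - k}{6} = \frac{5}{3} + \frac{k}{6}$)
$d{\left(X \right)} = -51$ ($d{\left(X \right)} = \left(22 - 76\right) + \left(\frac{5}{3} + \frac{1}{6} \cdot 8\right) = -54 + \left(\frac{5}{3} + \frac{4}{3}\right) = -54 + 3 = -51$)
$- d{\left(C{\left(L{\left(5 - -4,0 \right)} \right)} \right)} = \left(-1\right) \left(-51\right) = 51$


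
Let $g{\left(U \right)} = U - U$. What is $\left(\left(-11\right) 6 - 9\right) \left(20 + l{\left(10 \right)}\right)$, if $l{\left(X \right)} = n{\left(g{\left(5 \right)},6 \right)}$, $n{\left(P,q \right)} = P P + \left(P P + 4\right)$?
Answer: $-1800$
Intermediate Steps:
$g{\left(U \right)} = 0$
$n{\left(P,q \right)} = 4 + 2 P^{2}$ ($n{\left(P,q \right)} = P^{2} + \left(P^{2} + 4\right) = P^{2} + \left(4 + P^{2}\right) = 4 + 2 P^{2}$)
$l{\left(X \right)} = 4$ ($l{\left(X \right)} = 4 + 2 \cdot 0^{2} = 4 + 2 \cdot 0 = 4 + 0 = 4$)
$\left(\left(-11\right) 6 - 9\right) \left(20 + l{\left(10 \right)}\right) = \left(\left(-11\right) 6 - 9\right) \left(20 + 4\right) = \left(-66 - 9\right) 24 = \left(-75\right) 24 = -1800$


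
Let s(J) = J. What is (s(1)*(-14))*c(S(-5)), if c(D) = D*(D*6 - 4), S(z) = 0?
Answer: 0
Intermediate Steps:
c(D) = D*(-4 + 6*D) (c(D) = D*(6*D - 4) = D*(-4 + 6*D))
(s(1)*(-14))*c(S(-5)) = (1*(-14))*(2*0*(-2 + 3*0)) = -28*0*(-2 + 0) = -28*0*(-2) = -14*0 = 0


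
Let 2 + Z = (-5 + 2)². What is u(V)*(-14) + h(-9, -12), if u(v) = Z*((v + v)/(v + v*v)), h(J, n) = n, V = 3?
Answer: -61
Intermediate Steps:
Z = 7 (Z = -2 + (-5 + 2)² = -2 + (-3)² = -2 + 9 = 7)
u(v) = 14*v/(v + v²) (u(v) = 7*((v + v)/(v + v*v)) = 7*((2*v)/(v + v²)) = 7*(2*v/(v + v²)) = 14*v/(v + v²))
u(V)*(-14) + h(-9, -12) = (14/(1 + 3))*(-14) - 12 = (14/4)*(-14) - 12 = (14*(¼))*(-14) - 12 = (7/2)*(-14) - 12 = -49 - 12 = -61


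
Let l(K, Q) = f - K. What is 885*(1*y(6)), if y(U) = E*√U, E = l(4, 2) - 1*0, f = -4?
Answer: -7080*√6 ≈ -17342.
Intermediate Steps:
l(K, Q) = -4 - K
E = -8 (E = (-4 - 1*4) - 1*0 = (-4 - 4) + 0 = -8 + 0 = -8)
y(U) = -8*√U
885*(1*y(6)) = 885*(1*(-8*√6)) = 885*(-8*√6) = -7080*√6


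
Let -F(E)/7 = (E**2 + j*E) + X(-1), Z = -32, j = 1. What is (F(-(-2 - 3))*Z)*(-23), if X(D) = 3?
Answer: -170016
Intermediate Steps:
F(E) = -21 - 7*E - 7*E**2 (F(E) = -7*((E**2 + 1*E) + 3) = -7*((E**2 + E) + 3) = -7*((E + E**2) + 3) = -7*(3 + E + E**2) = -21 - 7*E - 7*E**2)
(F(-(-2 - 3))*Z)*(-23) = ((-21 - (-7)*(-2 - 3) - 7*(-2 - 3)**2)*(-32))*(-23) = ((-21 - (-7)*(-5) - 7*(-1*(-5))**2)*(-32))*(-23) = ((-21 - 7*5 - 7*5**2)*(-32))*(-23) = ((-21 - 35 - 7*25)*(-32))*(-23) = ((-21 - 35 - 175)*(-32))*(-23) = -231*(-32)*(-23) = 7392*(-23) = -170016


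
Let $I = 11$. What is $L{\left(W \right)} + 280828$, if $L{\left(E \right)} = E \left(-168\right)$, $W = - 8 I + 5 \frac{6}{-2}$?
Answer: $298132$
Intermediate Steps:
$W = -103$ ($W = \left(-8\right) 11 + 5 \frac{6}{-2} = -88 + 5 \cdot 6 \left(- \frac{1}{2}\right) = -88 + 5 \left(-3\right) = -88 - 15 = -103$)
$L{\left(E \right)} = - 168 E$
$L{\left(W \right)} + 280828 = \left(-168\right) \left(-103\right) + 280828 = 17304 + 280828 = 298132$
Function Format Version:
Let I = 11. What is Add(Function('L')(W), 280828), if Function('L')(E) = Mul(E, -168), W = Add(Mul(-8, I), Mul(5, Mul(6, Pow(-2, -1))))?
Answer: 298132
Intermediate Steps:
W = -103 (W = Add(Mul(-8, 11), Mul(5, Mul(6, Pow(-2, -1)))) = Add(-88, Mul(5, Mul(6, Rational(-1, 2)))) = Add(-88, Mul(5, -3)) = Add(-88, -15) = -103)
Function('L')(E) = Mul(-168, E)
Add(Function('L')(W), 280828) = Add(Mul(-168, -103), 280828) = Add(17304, 280828) = 298132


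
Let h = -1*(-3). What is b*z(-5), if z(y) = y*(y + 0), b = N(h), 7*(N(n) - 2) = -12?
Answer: 50/7 ≈ 7.1429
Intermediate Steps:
h = 3
N(n) = 2/7 (N(n) = 2 + (⅐)*(-12) = 2 - 12/7 = 2/7)
b = 2/7 ≈ 0.28571
z(y) = y² (z(y) = y*y = y²)
b*z(-5) = (2/7)*(-5)² = (2/7)*25 = 50/7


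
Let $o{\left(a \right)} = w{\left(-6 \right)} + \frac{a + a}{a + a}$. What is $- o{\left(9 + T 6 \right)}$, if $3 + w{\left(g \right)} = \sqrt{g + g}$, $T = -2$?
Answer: $2 - 2 i \sqrt{3} \approx 2.0 - 3.4641 i$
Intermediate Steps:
$w{\left(g \right)} = -3 + \sqrt{2} \sqrt{g}$ ($w{\left(g \right)} = -3 + \sqrt{g + g} = -3 + \sqrt{2 g} = -3 + \sqrt{2} \sqrt{g}$)
$o{\left(a \right)} = -2 + 2 i \sqrt{3}$ ($o{\left(a \right)} = \left(-3 + \sqrt{2} \sqrt{-6}\right) + \frac{a + a}{a + a} = \left(-3 + \sqrt{2} i \sqrt{6}\right) + \frac{2 a}{2 a} = \left(-3 + 2 i \sqrt{3}\right) + 2 a \frac{1}{2 a} = \left(-3 + 2 i \sqrt{3}\right) + 1 = -2 + 2 i \sqrt{3}$)
$- o{\left(9 + T 6 \right)} = - (-2 + 2 i \sqrt{3}) = 2 - 2 i \sqrt{3}$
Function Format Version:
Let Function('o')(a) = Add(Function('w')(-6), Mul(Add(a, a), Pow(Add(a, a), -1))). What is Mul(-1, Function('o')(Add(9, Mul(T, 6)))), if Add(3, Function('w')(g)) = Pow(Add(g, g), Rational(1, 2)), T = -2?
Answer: Add(2, Mul(-2, I, Pow(3, Rational(1, 2)))) ≈ Add(2.0000, Mul(-3.4641, I))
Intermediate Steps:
Function('w')(g) = Add(-3, Mul(Pow(2, Rational(1, 2)), Pow(g, Rational(1, 2)))) (Function('w')(g) = Add(-3, Pow(Add(g, g), Rational(1, 2))) = Add(-3, Pow(Mul(2, g), Rational(1, 2))) = Add(-3, Mul(Pow(2, Rational(1, 2)), Pow(g, Rational(1, 2)))))
Function('o')(a) = Add(-2, Mul(2, I, Pow(3, Rational(1, 2)))) (Function('o')(a) = Add(Add(-3, Mul(Pow(2, Rational(1, 2)), Pow(-6, Rational(1, 2)))), Mul(Add(a, a), Pow(Add(a, a), -1))) = Add(Add(-3, Mul(Pow(2, Rational(1, 2)), Mul(I, Pow(6, Rational(1, 2))))), Mul(Mul(2, a), Pow(Mul(2, a), -1))) = Add(Add(-3, Mul(2, I, Pow(3, Rational(1, 2)))), Mul(Mul(2, a), Mul(Rational(1, 2), Pow(a, -1)))) = Add(Add(-3, Mul(2, I, Pow(3, Rational(1, 2)))), 1) = Add(-2, Mul(2, I, Pow(3, Rational(1, 2)))))
Mul(-1, Function('o')(Add(9, Mul(T, 6)))) = Mul(-1, Add(-2, Mul(2, I, Pow(3, Rational(1, 2))))) = Add(2, Mul(-2, I, Pow(3, Rational(1, 2))))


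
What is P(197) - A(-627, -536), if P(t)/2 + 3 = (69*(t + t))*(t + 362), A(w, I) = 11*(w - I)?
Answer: 30394943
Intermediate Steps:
A(w, I) = -11*I + 11*w
P(t) = -6 + 276*t*(362 + t) (P(t) = -6 + 2*((69*(t + t))*(t + 362)) = -6 + 2*((69*(2*t))*(362 + t)) = -6 + 2*((138*t)*(362 + t)) = -6 + 2*(138*t*(362 + t)) = -6 + 276*t*(362 + t))
P(197) - A(-627, -536) = (-6 + 276*197² + 99912*197) - (-11*(-536) + 11*(-627)) = (-6 + 276*38809 + 19682664) - (5896 - 6897) = (-6 + 10711284 + 19682664) - 1*(-1001) = 30393942 + 1001 = 30394943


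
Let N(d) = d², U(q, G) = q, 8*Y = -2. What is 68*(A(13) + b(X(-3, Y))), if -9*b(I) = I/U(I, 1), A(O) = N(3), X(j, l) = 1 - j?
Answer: 5440/9 ≈ 604.44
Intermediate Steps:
Y = -¼ (Y = (⅛)*(-2) = -¼ ≈ -0.25000)
A(O) = 9 (A(O) = 3² = 9)
b(I) = -⅑ (b(I) = -I/(9*I) = -⅑*1 = -⅑)
68*(A(13) + b(X(-3, Y))) = 68*(9 - ⅑) = 68*(80/9) = 5440/9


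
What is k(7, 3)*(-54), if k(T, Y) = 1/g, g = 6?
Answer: -9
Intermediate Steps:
k(T, Y) = ⅙ (k(T, Y) = 1/6 = ⅙)
k(7, 3)*(-54) = (⅙)*(-54) = -9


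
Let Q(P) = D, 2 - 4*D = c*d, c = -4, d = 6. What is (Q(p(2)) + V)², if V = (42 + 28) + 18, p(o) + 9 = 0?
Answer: 35721/4 ≈ 8930.3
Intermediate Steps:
p(o) = -9 (p(o) = -9 + 0 = -9)
D = 13/2 (D = ½ - (-1)*6 = ½ - ¼*(-24) = ½ + 6 = 13/2 ≈ 6.5000)
V = 88 (V = 70 + 18 = 88)
Q(P) = 13/2
(Q(p(2)) + V)² = (13/2 + 88)² = (189/2)² = 35721/4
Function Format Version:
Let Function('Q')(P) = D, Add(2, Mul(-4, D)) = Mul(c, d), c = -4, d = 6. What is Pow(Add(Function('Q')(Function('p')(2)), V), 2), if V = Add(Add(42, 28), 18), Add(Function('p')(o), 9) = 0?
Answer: Rational(35721, 4) ≈ 8930.3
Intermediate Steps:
Function('p')(o) = -9 (Function('p')(o) = Add(-9, 0) = -9)
D = Rational(13, 2) (D = Add(Rational(1, 2), Mul(Rational(-1, 4), Mul(-4, 6))) = Add(Rational(1, 2), Mul(Rational(-1, 4), -24)) = Add(Rational(1, 2), 6) = Rational(13, 2) ≈ 6.5000)
V = 88 (V = Add(70, 18) = 88)
Function('Q')(P) = Rational(13, 2)
Pow(Add(Function('Q')(Function('p')(2)), V), 2) = Pow(Add(Rational(13, 2), 88), 2) = Pow(Rational(189, 2), 2) = Rational(35721, 4)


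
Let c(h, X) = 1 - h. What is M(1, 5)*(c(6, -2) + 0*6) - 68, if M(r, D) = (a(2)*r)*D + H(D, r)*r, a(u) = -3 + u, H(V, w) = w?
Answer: -48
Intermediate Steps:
M(r, D) = r**2 - D*r (M(r, D) = ((-3 + 2)*r)*D + r*r = (-r)*D + r**2 = -D*r + r**2 = r**2 - D*r)
M(1, 5)*(c(6, -2) + 0*6) - 68 = (1*(1 - 1*5))*((1 - 1*6) + 0*6) - 68 = (1*(1 - 5))*((1 - 6) + 0) - 68 = (1*(-4))*(-5 + 0) - 68 = -4*(-5) - 68 = 20 - 68 = -48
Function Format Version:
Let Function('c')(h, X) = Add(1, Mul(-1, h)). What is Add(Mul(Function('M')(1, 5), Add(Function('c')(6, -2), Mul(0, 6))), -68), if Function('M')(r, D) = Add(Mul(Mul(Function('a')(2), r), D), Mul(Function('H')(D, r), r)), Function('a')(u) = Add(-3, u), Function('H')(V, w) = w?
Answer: -48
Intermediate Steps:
Function('M')(r, D) = Add(Pow(r, 2), Mul(-1, D, r)) (Function('M')(r, D) = Add(Mul(Mul(Add(-3, 2), r), D), Mul(r, r)) = Add(Mul(Mul(-1, r), D), Pow(r, 2)) = Add(Mul(-1, D, r), Pow(r, 2)) = Add(Pow(r, 2), Mul(-1, D, r)))
Add(Mul(Function('M')(1, 5), Add(Function('c')(6, -2), Mul(0, 6))), -68) = Add(Mul(Mul(1, Add(1, Mul(-1, 5))), Add(Add(1, Mul(-1, 6)), Mul(0, 6))), -68) = Add(Mul(Mul(1, Add(1, -5)), Add(Add(1, -6), 0)), -68) = Add(Mul(Mul(1, -4), Add(-5, 0)), -68) = Add(Mul(-4, -5), -68) = Add(20, -68) = -48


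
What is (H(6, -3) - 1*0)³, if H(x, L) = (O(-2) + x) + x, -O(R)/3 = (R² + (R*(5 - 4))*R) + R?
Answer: -216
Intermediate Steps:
O(R) = -6*R² - 3*R (O(R) = -3*((R² + (R*(5 - 4))*R) + R) = -3*((R² + (R*1)*R) + R) = -3*((R² + R*R) + R) = -3*((R² + R²) + R) = -3*(2*R² + R) = -3*(R + 2*R²) = -6*R² - 3*R)
H(x, L) = -18 + 2*x (H(x, L) = (-3*(-2)*(1 + 2*(-2)) + x) + x = (-3*(-2)*(1 - 4) + x) + x = (-3*(-2)*(-3) + x) + x = (-18 + x) + x = -18 + 2*x)
(H(6, -3) - 1*0)³ = ((-18 + 2*6) - 1*0)³ = ((-18 + 12) + 0)³ = (-6 + 0)³ = (-6)³ = -216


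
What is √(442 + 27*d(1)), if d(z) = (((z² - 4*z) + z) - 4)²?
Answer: √1414 ≈ 37.603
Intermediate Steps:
d(z) = (-4 + z² - 3*z)² (d(z) = ((z² - 3*z) - 4)² = (-4 + z² - 3*z)²)
√(442 + 27*d(1)) = √(442 + 27*(4 - 1*1² + 3*1)²) = √(442 + 27*(4 - 1*1 + 3)²) = √(442 + 27*(4 - 1 + 3)²) = √(442 + 27*6²) = √(442 + 27*36) = √(442 + 972) = √1414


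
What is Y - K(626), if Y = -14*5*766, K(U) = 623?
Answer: -54243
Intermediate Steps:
Y = -53620 (Y = -70*766 = -53620)
Y - K(626) = -53620 - 1*623 = -53620 - 623 = -54243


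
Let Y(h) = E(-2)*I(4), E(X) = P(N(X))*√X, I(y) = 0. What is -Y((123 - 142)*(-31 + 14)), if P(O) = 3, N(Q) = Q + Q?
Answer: 0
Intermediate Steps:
N(Q) = 2*Q
E(X) = 3*√X
Y(h) = 0 (Y(h) = (3*√(-2))*0 = (3*(I*√2))*0 = (3*I*√2)*0 = 0)
-Y((123 - 142)*(-31 + 14)) = -1*0 = 0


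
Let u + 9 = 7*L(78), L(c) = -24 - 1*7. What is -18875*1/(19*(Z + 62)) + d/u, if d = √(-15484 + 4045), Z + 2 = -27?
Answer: -18875/627 - 3*I*√1271/226 ≈ -30.104 - 0.47324*I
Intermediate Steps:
Z = -29 (Z = -2 - 27 = -29)
L(c) = -31 (L(c) = -24 - 7 = -31)
d = 3*I*√1271 (d = √(-11439) = 3*I*√1271 ≈ 106.95*I)
u = -226 (u = -9 + 7*(-31) = -9 - 217 = -226)
-18875*1/(19*(Z + 62)) + d/u = -18875*1/(19*(-29 + 62)) + (3*I*√1271)/(-226) = -18875/(19*33) + (3*I*√1271)*(-1/226) = -18875/627 - 3*I*√1271/226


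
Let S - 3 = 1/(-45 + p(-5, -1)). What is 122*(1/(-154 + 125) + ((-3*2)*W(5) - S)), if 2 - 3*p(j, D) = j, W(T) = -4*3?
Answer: 15621307/1856 ≈ 8416.7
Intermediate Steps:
W(T) = -12
p(j, D) = 2/3 - j/3
S = 381/128 (S = 3 + 1/(-45 + (2/3 - 1/3*(-5))) = 3 + 1/(-45 + (2/3 + 5/3)) = 3 + 1/(-45 + 7/3) = 3 + 1/(-128/3) = 3 - 3/128 = 381/128 ≈ 2.9766)
122*(1/(-154 + 125) + ((-3*2)*W(5) - S)) = 122*(1/(-154 + 125) + (-3*2*(-12) - 1*381/128)) = 122*(1/(-29) + (-6*(-12) - 381/128)) = 122*(-1/29 + (72 - 381/128)) = 122*(-1/29 + 8835/128) = 122*(256087/3712) = 15621307/1856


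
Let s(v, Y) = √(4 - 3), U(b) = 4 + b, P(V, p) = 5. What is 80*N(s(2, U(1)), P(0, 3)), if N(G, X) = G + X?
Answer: 480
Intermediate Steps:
s(v, Y) = 1 (s(v, Y) = √1 = 1)
80*N(s(2, U(1)), P(0, 3)) = 80*(1 + 5) = 80*6 = 480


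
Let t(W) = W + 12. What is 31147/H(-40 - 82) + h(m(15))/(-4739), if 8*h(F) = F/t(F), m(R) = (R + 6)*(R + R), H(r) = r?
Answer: -9025031047/35350232 ≈ -255.30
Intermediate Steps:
t(W) = 12 + W
m(R) = 2*R*(6 + R) (m(R) = (6 + R)*(2*R) = 2*R*(6 + R))
h(F) = F/(8*(12 + F)) (h(F) = (F/(12 + F))/8 = F/(8*(12 + F)))
31147/H(-40 - 82) + h(m(15))/(-4739) = 31147/(-40 - 82) + ((2*15*(6 + 15))/(8*(12 + 2*15*(6 + 15))))/(-4739) = 31147/(-122) + ((2*15*21)/(8*(12 + 2*15*21)))*(-1/4739) = 31147*(-1/122) + ((1/8)*630/(12 + 630))*(-1/4739) = -31147/122 + ((1/8)*630/642)*(-1/4739) = -31147/122 + ((1/8)*630*(1/642))*(-1/4739) = -31147/122 + (105/856)*(-1/4739) = -31147/122 - 15/579512 = -9025031047/35350232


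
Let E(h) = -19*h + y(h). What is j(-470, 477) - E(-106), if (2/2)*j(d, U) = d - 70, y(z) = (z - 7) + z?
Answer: -2335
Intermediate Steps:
y(z) = -7 + 2*z (y(z) = (-7 + z) + z = -7 + 2*z)
j(d, U) = -70 + d (j(d, U) = d - 70 = -70 + d)
E(h) = -7 - 17*h (E(h) = -19*h + (-7 + 2*h) = -7 - 17*h)
j(-470, 477) - E(-106) = (-70 - 470) - (-7 - 17*(-106)) = -540 - (-7 + 1802) = -540 - 1*1795 = -540 - 1795 = -2335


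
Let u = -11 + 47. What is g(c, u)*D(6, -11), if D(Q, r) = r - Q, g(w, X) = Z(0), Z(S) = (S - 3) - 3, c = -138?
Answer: 102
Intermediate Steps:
u = 36
Z(S) = -6 + S (Z(S) = (-3 + S) - 3 = -6 + S)
g(w, X) = -6 (g(w, X) = -6 + 0 = -6)
g(c, u)*D(6, -11) = -6*(-11 - 1*6) = -6*(-11 - 6) = -6*(-17) = 102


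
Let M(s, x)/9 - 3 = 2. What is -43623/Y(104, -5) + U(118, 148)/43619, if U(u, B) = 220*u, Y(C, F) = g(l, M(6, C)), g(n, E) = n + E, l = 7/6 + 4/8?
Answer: -5704740511/6106660 ≈ -934.18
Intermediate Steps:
M(s, x) = 45 (M(s, x) = 27 + 9*2 = 27 + 18 = 45)
l = 5/3 (l = 7*(⅙) + 4*(⅛) = 7/6 + ½ = 5/3 ≈ 1.6667)
g(n, E) = E + n
Y(C, F) = 140/3 (Y(C, F) = 45 + 5/3 = 140/3)
-43623/Y(104, -5) + U(118, 148)/43619 = -43623/140/3 + (220*118)/43619 = -43623*3/140 + 25960*(1/43619) = -130869/140 + 25960/43619 = -5704740511/6106660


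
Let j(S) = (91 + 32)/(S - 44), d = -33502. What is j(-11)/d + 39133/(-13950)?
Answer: -3605257064/1285220475 ≈ -2.8052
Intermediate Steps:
j(S) = 123/(-44 + S)
j(-11)/d + 39133/(-13950) = (123/(-44 - 11))/(-33502) + 39133/(-13950) = (123/(-55))*(-1/33502) + 39133*(-1/13950) = (123*(-1/55))*(-1/33502) - 39133/13950 = -123/55*(-1/33502) - 39133/13950 = 123/1842610 - 39133/13950 = -3605257064/1285220475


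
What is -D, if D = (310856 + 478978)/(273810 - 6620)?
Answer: -394917/133595 ≈ -2.9561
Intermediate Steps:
D = 394917/133595 (D = 789834/267190 = 789834*(1/267190) = 394917/133595 ≈ 2.9561)
-D = -1*394917/133595 = -394917/133595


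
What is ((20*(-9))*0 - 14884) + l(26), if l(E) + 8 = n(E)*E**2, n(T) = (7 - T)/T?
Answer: -15386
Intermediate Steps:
n(T) = (7 - T)/T
l(E) = -8 + E*(7 - E) (l(E) = -8 + ((7 - E)/E)*E**2 = -8 + E*(7 - E))
((20*(-9))*0 - 14884) + l(26) = ((20*(-9))*0 - 14884) + (-8 - 1*26*(-7 + 26)) = (-180*0 - 14884) + (-8 - 1*26*19) = (0 - 14884) + (-8 - 494) = -14884 - 502 = -15386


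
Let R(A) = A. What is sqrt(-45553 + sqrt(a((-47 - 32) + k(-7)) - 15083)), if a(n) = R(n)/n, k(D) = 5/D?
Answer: sqrt(-45553 + I*sqrt(15082)) ≈ 0.2877 + 213.43*I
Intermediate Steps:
a(n) = 1 (a(n) = n/n = 1)
sqrt(-45553 + sqrt(a((-47 - 32) + k(-7)) - 15083)) = sqrt(-45553 + sqrt(1 - 15083)) = sqrt(-45553 + sqrt(-15082)) = sqrt(-45553 + I*sqrt(15082))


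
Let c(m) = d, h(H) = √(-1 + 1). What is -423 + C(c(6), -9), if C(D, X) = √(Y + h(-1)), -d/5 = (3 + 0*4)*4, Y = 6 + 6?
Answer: -423 + 2*√3 ≈ -419.54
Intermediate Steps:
Y = 12
h(H) = 0 (h(H) = √0 = 0)
d = -60 (d = -5*(3 + 0*4)*4 = -5*(3 + 0)*4 = -15*4 = -5*12 = -60)
c(m) = -60
C(D, X) = 2*√3 (C(D, X) = √(12 + 0) = √12 = 2*√3)
-423 + C(c(6), -9) = -423 + 2*√3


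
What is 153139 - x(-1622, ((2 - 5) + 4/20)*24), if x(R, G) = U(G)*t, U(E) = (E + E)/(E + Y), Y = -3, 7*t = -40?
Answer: 17918543/117 ≈ 1.5315e+5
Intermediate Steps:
t = -40/7 (t = (1/7)*(-40) = -40/7 ≈ -5.7143)
U(E) = 2*E/(-3 + E) (U(E) = (E + E)/(E - 3) = (2*E)/(-3 + E) = 2*E/(-3 + E))
x(R, G) = -80*G/(7*(-3 + G)) (x(R, G) = (2*G/(-3 + G))*(-40/7) = -80*G/(7*(-3 + G)))
153139 - x(-1622, ((2 - 5) + 4/20)*24) = 153139 - (-80)*((2 - 5) + 4/20)*24/(-21 + 7*(((2 - 5) + 4/20)*24)) = 153139 - (-80)*(-3 + 4*(1/20))*24/(-21 + 7*((-3 + 4*(1/20))*24)) = 153139 - (-80)*(-3 + 1/5)*24/(-21 + 7*((-3 + 1/5)*24)) = 153139 - (-80)*(-14/5*24)/(-21 + 7*(-14/5*24)) = 153139 - (-80)*(-336)/(5*(-21 + 7*(-336/5))) = 153139 - (-80)*(-336)/(5*(-21 - 2352/5)) = 153139 - (-80)*(-336)/(5*(-2457/5)) = 153139 - (-80)*(-336)*(-5)/(5*2457) = 153139 - 1*(-1280/117) = 153139 + 1280/117 = 17918543/117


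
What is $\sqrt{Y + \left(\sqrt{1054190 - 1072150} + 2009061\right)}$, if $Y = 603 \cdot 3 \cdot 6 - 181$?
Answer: $\sqrt{2019734 + 2 i \sqrt{4490}} \approx 1421.2 + 0.047 i$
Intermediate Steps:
$Y = 10673$ ($Y = 603 \cdot 18 - 181 = 10854 - 181 = 10673$)
$\sqrt{Y + \left(\sqrt{1054190 - 1072150} + 2009061\right)} = \sqrt{10673 + \left(\sqrt{1054190 - 1072150} + 2009061\right)} = \sqrt{10673 + \left(\sqrt{-17960} + 2009061\right)} = \sqrt{10673 + \left(2 i \sqrt{4490} + 2009061\right)} = \sqrt{10673 + \left(2009061 + 2 i \sqrt{4490}\right)} = \sqrt{2019734 + 2 i \sqrt{4490}}$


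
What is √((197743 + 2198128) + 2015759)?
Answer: √4411630 ≈ 2100.4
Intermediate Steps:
√((197743 + 2198128) + 2015759) = √(2395871 + 2015759) = √4411630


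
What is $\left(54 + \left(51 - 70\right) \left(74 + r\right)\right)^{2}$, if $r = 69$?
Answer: $7091569$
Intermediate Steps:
$\left(54 + \left(51 - 70\right) \left(74 + r\right)\right)^{2} = \left(54 + \left(51 - 70\right) \left(74 + 69\right)\right)^{2} = \left(54 - 2717\right)^{2} = \left(-2663\right)^{2} = 7091569$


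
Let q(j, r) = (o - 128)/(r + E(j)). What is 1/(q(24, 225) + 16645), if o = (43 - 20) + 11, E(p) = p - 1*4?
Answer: 245/4077931 ≈ 6.0080e-5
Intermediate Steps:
E(p) = -4 + p (E(p) = p - 4 = -4 + p)
o = 34 (o = 23 + 11 = 34)
q(j, r) = -94/(-4 + j + r) (q(j, r) = (34 - 128)/(r + (-4 + j)) = -94/(-4 + j + r))
1/(q(24, 225) + 16645) = 1/(-94/(-4 + 24 + 225) + 16645) = 1/(-94/245 + 16645) = 1/(4077931/245) = 245/4077931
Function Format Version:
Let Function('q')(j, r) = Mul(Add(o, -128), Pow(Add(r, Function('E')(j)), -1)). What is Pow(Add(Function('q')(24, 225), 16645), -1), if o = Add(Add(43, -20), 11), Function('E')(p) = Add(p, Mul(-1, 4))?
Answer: Rational(245, 4077931) ≈ 6.0080e-5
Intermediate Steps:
Function('E')(p) = Add(-4, p) (Function('E')(p) = Add(p, -4) = Add(-4, p))
o = 34 (o = Add(23, 11) = 34)
Function('q')(j, r) = Mul(-94, Pow(Add(-4, j, r), -1)) (Function('q')(j, r) = Mul(Add(34, -128), Pow(Add(r, Add(-4, j)), -1)) = Mul(-94, Pow(Add(-4, j, r), -1)))
Pow(Add(Function('q')(24, 225), 16645), -1) = Pow(Add(Mul(-94, Pow(Add(-4, 24, 225), -1)), 16645), -1) = Pow(Add(Mul(-94, Pow(245, -1)), 16645), -1) = Pow(Add(Mul(-94, Rational(1, 245)), 16645), -1) = Pow(Add(Rational(-94, 245), 16645), -1) = Pow(Rational(4077931, 245), -1) = Rational(245, 4077931)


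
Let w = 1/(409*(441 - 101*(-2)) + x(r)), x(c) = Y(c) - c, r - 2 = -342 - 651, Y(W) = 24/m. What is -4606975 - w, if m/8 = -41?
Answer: -49861728087666/10823095 ≈ -4.6070e+6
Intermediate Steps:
m = -328 (m = 8*(-41) = -328)
Y(W) = -3/41 (Y(W) = 24/(-328) = 24*(-1/328) = -3/41)
r = -991 (r = 2 + (-342 - 651) = 2 - 993 = -991)
x(c) = -3/41 - c
w = 41/10823095 (w = 1/(409*(441 - 101*(-2)) + (-3/41 - 1*(-991))) = 1/(409*(441 + 202) + (-3/41 + 991)) = 1/(409*643 + 40628/41) = 1/(262987 + 40628/41) = 1/(10823095/41) = 41/10823095 ≈ 3.7882e-6)
-4606975 - w = -4606975 - 1*41/10823095 = -4606975 - 41/10823095 = -49861728087666/10823095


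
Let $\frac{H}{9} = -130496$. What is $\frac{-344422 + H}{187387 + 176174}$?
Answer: $- \frac{1518886}{363561} \approx -4.1778$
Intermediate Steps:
$H = -1174464$ ($H = 9 \left(-130496\right) = -1174464$)
$\frac{-344422 + H}{187387 + 176174} = \frac{-344422 - 1174464}{187387 + 176174} = - \frac{1518886}{363561}$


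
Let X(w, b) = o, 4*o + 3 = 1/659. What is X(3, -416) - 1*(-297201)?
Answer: 195854965/659 ≈ 2.9720e+5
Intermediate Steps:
o = -494/659 (o = -¾ + (¼)/659 = -¾ + (¼)*(1/659) = -¾ + 1/2636 = -494/659 ≈ -0.74962)
X(w, b) = -494/659
X(3, -416) - 1*(-297201) = -494/659 - 1*(-297201) = -494/659 + 297201 = 195854965/659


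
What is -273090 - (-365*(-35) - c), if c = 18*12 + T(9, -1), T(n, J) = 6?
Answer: -285643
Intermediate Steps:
c = 222 (c = 18*12 + 6 = 216 + 6 = 222)
-273090 - (-365*(-35) - c) = -273090 - (-365*(-35) - 1*222) = -273090 - (12775 - 222) = -273090 - 1*12553 = -273090 - 12553 = -285643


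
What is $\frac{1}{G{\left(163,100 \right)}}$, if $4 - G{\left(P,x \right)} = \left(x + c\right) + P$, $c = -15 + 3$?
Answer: $- \frac{1}{247} \approx -0.0040486$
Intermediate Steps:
$c = -12$
$G{\left(P,x \right)} = 16 - P - x$ ($G{\left(P,x \right)} = 4 - \left(\left(x - 12\right) + P\right) = 4 - \left(\left(-12 + x\right) + P\right) = 4 - \left(-12 + P + x\right) = 16 - P - x$)
$\frac{1}{G{\left(163,100 \right)}} = \frac{1}{16 - 163 - 100} = \frac{1}{-247} = - \frac{1}{247}$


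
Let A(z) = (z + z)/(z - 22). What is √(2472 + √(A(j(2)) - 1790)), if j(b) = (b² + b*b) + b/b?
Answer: √(417768 + 26*I*√75686)/13 ≈ 49.721 + 0.42562*I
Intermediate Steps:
j(b) = 1 + 2*b² (j(b) = (b² + b²) + 1 = 2*b² + 1 = 1 + 2*b²)
A(z) = 2*z/(-22 + z) (A(z) = (2*z)/(-22 + z) = 2*z/(-22 + z))
√(2472 + √(A(j(2)) - 1790)) = √(2472 + √(2*(1 + 2*2²)/(-22 + (1 + 2*2²)) - 1790)) = √(2472 + √(2*(1 + 2*4)/(-22 + (1 + 2*4)) - 1790)) = √(2472 + √(2*(1 + 8)/(-22 + (1 + 8)) - 1790)) = √(2472 + √(2*9/(-22 + 9) - 1790)) = √(2472 + √(2*9/(-13) - 1790)) = √(2472 + √(2*9*(-1/13) - 1790)) = √(2472 + √(-18/13 - 1790)) = √(2472 + √(-23288/13)) = √(2472 + 2*I*√75686/13)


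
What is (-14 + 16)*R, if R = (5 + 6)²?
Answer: 242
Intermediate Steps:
R = 121 (R = 11² = 121)
(-14 + 16)*R = (-14 + 16)*121 = 2*121 = 242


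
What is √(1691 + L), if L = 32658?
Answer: 7*√701 ≈ 185.33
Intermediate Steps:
√(1691 + L) = √(1691 + 32658) = √34349 = 7*√701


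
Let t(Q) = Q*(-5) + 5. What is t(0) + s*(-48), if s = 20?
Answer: -955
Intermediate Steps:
t(Q) = 5 - 5*Q (t(Q) = -5*Q + 5 = 5 - 5*Q)
t(0) + s*(-48) = (5 - 5*0) + 20*(-48) = (5 + 0) - 960 = 5 - 960 = -955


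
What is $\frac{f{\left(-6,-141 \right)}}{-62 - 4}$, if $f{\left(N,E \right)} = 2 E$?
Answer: $\frac{47}{11} \approx 4.2727$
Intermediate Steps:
$\frac{f{\left(-6,-141 \right)}}{-62 - 4} = \frac{2 \left(-141\right)}{-62 - 4} = \frac{1}{-66} \left(-282\right) = \left(- \frac{1}{66}\right) \left(-282\right) = \frac{47}{11}$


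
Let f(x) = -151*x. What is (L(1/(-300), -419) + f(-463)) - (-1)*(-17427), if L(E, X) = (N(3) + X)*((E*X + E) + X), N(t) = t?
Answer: 16965778/75 ≈ 2.2621e+5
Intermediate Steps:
L(E, X) = (3 + X)*(E + X + E*X) (L(E, X) = (3 + X)*((E*X + E) + X) = (3 + X)*((E + E*X) + X) = (3 + X)*(E + X + E*X))
(L(1/(-300), -419) + f(-463)) - (-1)*(-17427) = (((-419)² + 3/(-300) + 3*(-419) + (-419)²/(-300) + 4*(-419)/(-300)) - 151*(-463)) - (-1)*(-17427) = ((175561 + 3*(-1/300) - 1257 - 1/300*175561 + 4*(-1/300)*(-419)) + 69913) - 1*17427 = ((175561 - 1/100 - 1257 - 175561/300 + 419/75) + 69913) - 17427 = (13029328/75 + 69913) - 17427 = 18272803/75 - 17427 = 16965778/75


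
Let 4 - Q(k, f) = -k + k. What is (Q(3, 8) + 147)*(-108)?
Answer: -16308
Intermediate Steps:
Q(k, f) = 4 (Q(k, f) = 4 - (-k + k) = 4 - 1*0 = 4 + 0 = 4)
(Q(3, 8) + 147)*(-108) = (4 + 147)*(-108) = 151*(-108) = -16308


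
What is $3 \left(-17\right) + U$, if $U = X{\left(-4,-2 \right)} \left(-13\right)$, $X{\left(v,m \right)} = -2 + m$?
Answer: $1$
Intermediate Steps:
$U = 52$ ($U = \left(-2 - 2\right) \left(-13\right) = \left(-4\right) \left(-13\right) = 52$)
$3 \left(-17\right) + U = 3 \left(-17\right) + 52 = -51 + 52 = 1$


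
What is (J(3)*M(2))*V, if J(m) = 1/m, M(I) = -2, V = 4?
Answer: -8/3 ≈ -2.6667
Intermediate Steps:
(J(3)*M(2))*V = (-2/3)*4 = ((1/3)*(-2))*4 = -2/3*4 = -8/3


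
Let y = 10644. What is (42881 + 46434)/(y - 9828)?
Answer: 89315/816 ≈ 109.45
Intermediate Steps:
(42881 + 46434)/(y - 9828) = (42881 + 46434)/(10644 - 9828) = 89315/816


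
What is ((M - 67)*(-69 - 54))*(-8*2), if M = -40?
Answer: -210576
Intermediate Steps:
((M - 67)*(-69 - 54))*(-8*2) = ((-40 - 67)*(-69 - 54))*(-8*2) = -107*(-123)*(-16) = 13161*(-16) = -210576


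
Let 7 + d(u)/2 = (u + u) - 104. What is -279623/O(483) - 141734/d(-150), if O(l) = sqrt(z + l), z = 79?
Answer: 70867/411 - 279623*sqrt(562)/562 ≈ -11623.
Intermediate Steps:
O(l) = sqrt(79 + l)
d(u) = -222 + 4*u (d(u) = -14 + 2*((u + u) - 104) = -14 + 2*(2*u - 104) = -14 + 2*(-104 + 2*u) = -14 + (-208 + 4*u) = -222 + 4*u)
-279623/O(483) - 141734/d(-150) = -279623/sqrt(79 + 483) - 141734/(-222 + 4*(-150)) = -279623*sqrt(562)/562 - 141734/(-222 - 600) = -279623*sqrt(562)/562 - 141734/(-822) = -279623*sqrt(562)/562 - 141734*(-1/822) = -279623*sqrt(562)/562 + 70867/411 = 70867/411 - 279623*sqrt(562)/562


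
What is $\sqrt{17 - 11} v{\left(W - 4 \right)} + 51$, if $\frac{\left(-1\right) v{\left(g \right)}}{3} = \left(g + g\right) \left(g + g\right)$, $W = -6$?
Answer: $51 - 1200 \sqrt{6} \approx -2888.4$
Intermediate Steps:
$v{\left(g \right)} = - 12 g^{2}$ ($v{\left(g \right)} = - 3 \left(g + g\right) \left(g + g\right) = - 3 \cdot 2 g 2 g = - 3 \cdot 4 g^{2} = - 12 g^{2}$)
$\sqrt{17 - 11} v{\left(W - 4 \right)} + 51 = \sqrt{17 - 11} \left(- 12 \left(-6 - 4\right)^{2}\right) + 51 = \sqrt{6} \left(- 12 \left(-10\right)^{2}\right) + 51 = \sqrt{6} \left(\left(-12\right) 100\right) + 51 = \sqrt{6} \left(-1200\right) + 51 = - 1200 \sqrt{6} + 51 = 51 - 1200 \sqrt{6}$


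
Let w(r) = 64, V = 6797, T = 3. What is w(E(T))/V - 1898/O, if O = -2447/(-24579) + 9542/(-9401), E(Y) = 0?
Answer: 2980943280356918/1437759697087 ≈ 2073.3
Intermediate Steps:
O = -211528571/231067179 (O = -2447*(-1/24579) + 9542*(-1/9401) = 2447/24579 - 9542/9401 = -211528571/231067179 ≈ -0.91544)
w(E(T))/V - 1898/O = 64/6797 - 1898/(-211528571/231067179) = 64*(1/6797) - 1898*(-231067179/211528571) = 64/6797 + 438565505742/211528571 = 2980943280356918/1437759697087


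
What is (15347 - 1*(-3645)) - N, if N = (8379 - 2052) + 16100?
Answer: -3435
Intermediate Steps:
N = 22427 (N = 6327 + 16100 = 22427)
(15347 - 1*(-3645)) - N = (15347 - 1*(-3645)) - 1*22427 = (15347 + 3645) - 22427 = 18992 - 22427 = -3435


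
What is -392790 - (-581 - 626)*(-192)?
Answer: -624534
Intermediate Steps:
-392790 - (-581 - 626)*(-192) = -392790 - (-1207)*(-192) = -392790 - 1*231744 = -392790 - 231744 = -624534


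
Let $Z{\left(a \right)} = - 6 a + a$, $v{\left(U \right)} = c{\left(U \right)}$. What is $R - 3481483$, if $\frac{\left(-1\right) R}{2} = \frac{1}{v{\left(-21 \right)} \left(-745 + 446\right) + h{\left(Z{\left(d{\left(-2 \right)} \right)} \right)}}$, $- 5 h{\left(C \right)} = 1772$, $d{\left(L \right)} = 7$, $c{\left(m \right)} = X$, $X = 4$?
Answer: $- \frac{13494228103}{3876} \approx -3.4815 \cdot 10^{6}$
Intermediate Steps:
$c{\left(m \right)} = 4$
$v{\left(U \right)} = 4$
$Z{\left(a \right)} = - 5 a$
$h{\left(C \right)} = - \frac{1772}{5}$ ($h{\left(C \right)} = \left(- \frac{1}{5}\right) 1772 = - \frac{1772}{5}$)
$R = \frac{5}{3876}$ ($R = - \frac{2}{4 \left(-745 + 446\right) - \frac{1772}{5}} = - \frac{2}{4 \left(-299\right) - \frac{1772}{5}} = - \frac{2}{-1196 - \frac{1772}{5}} = - \frac{2}{- \frac{7752}{5}} = \left(-2\right) \left(- \frac{5}{7752}\right) = \frac{5}{3876} \approx 0.00129$)
$R - 3481483 = \frac{5}{3876} - 3481483 = - \frac{13494228103}{3876}$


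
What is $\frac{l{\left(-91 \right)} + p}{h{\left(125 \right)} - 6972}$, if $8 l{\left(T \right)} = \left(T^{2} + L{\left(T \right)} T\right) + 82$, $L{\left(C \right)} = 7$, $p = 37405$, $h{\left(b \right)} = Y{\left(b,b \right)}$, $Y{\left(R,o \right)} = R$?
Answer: $- \frac{153483}{27388} \approx -5.604$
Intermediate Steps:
$h{\left(b \right)} = b$
$l{\left(T \right)} = \frac{41}{4} + \frac{T^{2}}{8} + \frac{7 T}{8}$ ($l{\left(T \right)} = \frac{\left(T^{2} + 7 T\right) + 82}{8} = \frac{82 + T^{2} + 7 T}{8} = \frac{41}{4} + \frac{T^{2}}{8} + \frac{7 T}{8}$)
$\frac{l{\left(-91 \right)} + p}{h{\left(125 \right)} - 6972} = \frac{\left(\frac{41}{4} + \frac{\left(-91\right)^{2}}{8} + \frac{7}{8} \left(-91\right)\right) + 37405}{125 - 6972} = \frac{\left(\frac{41}{4} + \frac{1}{8} \cdot 8281 - \frac{637}{8}\right) + 37405}{-6847} = \left(\left(\frac{41}{4} + \frac{8281}{8} - \frac{637}{8}\right) + 37405\right) \left(- \frac{1}{6847}\right) = \left(\frac{3863}{4} + 37405\right) \left(- \frac{1}{6847}\right) = \frac{153483}{4} \left(- \frac{1}{6847}\right) = - \frac{153483}{27388}$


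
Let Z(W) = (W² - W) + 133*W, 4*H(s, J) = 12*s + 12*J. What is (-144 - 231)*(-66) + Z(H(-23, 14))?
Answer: 21915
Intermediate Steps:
H(s, J) = 3*J + 3*s (H(s, J) = (12*s + 12*J)/4 = (12*J + 12*s)/4 = 3*J + 3*s)
Z(W) = W² + 132*W
(-144 - 231)*(-66) + Z(H(-23, 14)) = (-144 - 231)*(-66) + (3*14 + 3*(-23))*(132 + (3*14 + 3*(-23))) = -375*(-66) + (42 - 69)*(132 + (42 - 69)) = 24750 - 27*(132 - 27) = 24750 - 27*105 = 24750 - 2835 = 21915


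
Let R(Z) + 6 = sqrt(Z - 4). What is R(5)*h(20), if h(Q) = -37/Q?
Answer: 37/4 ≈ 9.2500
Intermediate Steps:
R(Z) = -6 + sqrt(-4 + Z) (R(Z) = -6 + sqrt(Z - 4) = -6 + sqrt(-4 + Z))
R(5)*h(20) = (-6 + sqrt(-4 + 5))*(-37/20) = (-6 + sqrt(1))*(-37*1/20) = (-6 + 1)*(-37/20) = -5*(-37/20) = 37/4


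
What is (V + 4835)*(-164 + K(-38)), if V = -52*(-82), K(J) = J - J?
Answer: -1492236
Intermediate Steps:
K(J) = 0
V = 4264
(V + 4835)*(-164 + K(-38)) = (4264 + 4835)*(-164 + 0) = 9099*(-164) = -1492236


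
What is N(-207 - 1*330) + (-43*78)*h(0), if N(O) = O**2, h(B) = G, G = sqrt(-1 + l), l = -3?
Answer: 288369 - 6708*I ≈ 2.8837e+5 - 6708.0*I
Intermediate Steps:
G = 2*I (G = sqrt(-1 - 3) = sqrt(-4) = 2*I ≈ 2.0*I)
h(B) = 2*I
N(-207 - 1*330) + (-43*78)*h(0) = (-207 - 1*330)**2 + (-43*78)*(2*I) = (-207 - 330)**2 - 6708*I = (-537)**2 - 6708*I = 288369 - 6708*I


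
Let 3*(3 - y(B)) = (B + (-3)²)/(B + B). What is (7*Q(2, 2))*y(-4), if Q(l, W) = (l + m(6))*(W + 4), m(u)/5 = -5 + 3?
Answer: -1078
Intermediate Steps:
m(u) = -10 (m(u) = 5*(-5 + 3) = 5*(-2) = -10)
y(B) = 3 - (9 + B)/(6*B) (y(B) = 3 - (B + (-3)²)/(3*(B + B)) = 3 - (B + 9)/(3*(2*B)) = 3 - (9 + B)*1/(2*B)/3 = 3 - (9 + B)/(6*B))
Q(l, W) = (-10 + l)*(4 + W) (Q(l, W) = (l - 10)*(W + 4) = (-10 + l)*(4 + W))
(7*Q(2, 2))*y(-4) = (7*(-40 - 10*2 + 4*2 + 2*2))*((⅙)*(-9 + 17*(-4))/(-4)) = (7*(-40 - 20 + 8 + 4))*((⅙)*(-¼)*(-9 - 68)) = (7*(-48))*((⅙)*(-¼)*(-77)) = -336*77/24 = -1078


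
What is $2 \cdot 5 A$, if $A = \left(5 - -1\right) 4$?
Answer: $240$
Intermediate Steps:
$A = 24$ ($A = \left(5 + 1\right) 4 = 6 \cdot 4 = 24$)
$2 \cdot 5 A = 2 \cdot 5 \cdot 24 = 10 \cdot 24 = 240$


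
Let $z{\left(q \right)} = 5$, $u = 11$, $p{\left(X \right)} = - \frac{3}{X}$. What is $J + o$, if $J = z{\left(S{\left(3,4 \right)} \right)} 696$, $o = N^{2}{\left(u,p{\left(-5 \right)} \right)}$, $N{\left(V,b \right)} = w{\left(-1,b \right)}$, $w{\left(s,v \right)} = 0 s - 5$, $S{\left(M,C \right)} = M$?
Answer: $3505$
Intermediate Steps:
$w{\left(s,v \right)} = -5$ ($w{\left(s,v \right)} = 0 - 5 = -5$)
$N{\left(V,b \right)} = -5$
$o = 25$ ($o = \left(-5\right)^{2} = 25$)
$J = 3480$ ($J = 5 \cdot 696 = 3480$)
$J + o = 3480 + 25 = 3505$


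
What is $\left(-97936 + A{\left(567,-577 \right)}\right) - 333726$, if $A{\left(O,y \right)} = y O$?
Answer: $-758821$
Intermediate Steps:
$A{\left(O,y \right)} = O y$
$\left(-97936 + A{\left(567,-577 \right)}\right) - 333726 = \left(-97936 + 567 \left(-577\right)\right) - 333726 = \left(-97936 - 327159\right) - 333726 = -425095 - 333726 = -758821$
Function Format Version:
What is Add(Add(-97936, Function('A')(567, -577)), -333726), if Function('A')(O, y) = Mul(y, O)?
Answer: -758821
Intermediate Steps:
Function('A')(O, y) = Mul(O, y)
Add(Add(-97936, Function('A')(567, -577)), -333726) = Add(Add(-97936, Mul(567, -577)), -333726) = Add(Add(-97936, -327159), -333726) = Add(-425095, -333726) = -758821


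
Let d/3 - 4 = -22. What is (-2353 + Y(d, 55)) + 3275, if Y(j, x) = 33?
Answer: 955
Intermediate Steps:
d = -54 (d = 12 + 3*(-22) = 12 - 66 = -54)
(-2353 + Y(d, 55)) + 3275 = (-2353 + 33) + 3275 = -2320 + 3275 = 955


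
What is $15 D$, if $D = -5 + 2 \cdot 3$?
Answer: $15$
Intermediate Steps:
$D = 1$ ($D = -5 + 6 = 1$)
$15 D = 15 \cdot 1 = 15$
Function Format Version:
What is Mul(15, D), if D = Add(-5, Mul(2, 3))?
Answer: 15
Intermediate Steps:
D = 1 (D = Add(-5, 6) = 1)
Mul(15, D) = Mul(15, 1) = 15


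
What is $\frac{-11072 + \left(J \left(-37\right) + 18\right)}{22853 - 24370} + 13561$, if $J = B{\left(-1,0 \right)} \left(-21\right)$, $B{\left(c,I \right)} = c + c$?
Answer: $\frac{20584645}{1517} \approx 13569.0$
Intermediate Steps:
$B{\left(c,I \right)} = 2 c$
$J = 42$ ($J = 2 \left(-1\right) \left(-21\right) = \left(-2\right) \left(-21\right) = 42$)
$\frac{-11072 + \left(J \left(-37\right) + 18\right)}{22853 - 24370} + 13561 = \frac{-11072 + \left(42 \left(-37\right) + 18\right)}{22853 - 24370} + 13561 = \frac{-11072 + \left(-1554 + 18\right)}{-1517} + 13561 = \left(-11072 - 1536\right) \left(- \frac{1}{1517}\right) + 13561 = \left(-12608\right) \left(- \frac{1}{1517}\right) + 13561 = \frac{12608}{1517} + 13561 = \frac{20584645}{1517}$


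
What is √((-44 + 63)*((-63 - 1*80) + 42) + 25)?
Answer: I*√1894 ≈ 43.52*I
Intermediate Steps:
√((-44 + 63)*((-63 - 1*80) + 42) + 25) = √(19*((-63 - 80) + 42) + 25) = √(19*(-143 + 42) + 25) = √(19*(-101) + 25) = √(-1919 + 25) = √(-1894) = I*√1894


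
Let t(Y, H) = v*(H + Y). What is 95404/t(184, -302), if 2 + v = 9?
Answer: -47702/413 ≈ -115.50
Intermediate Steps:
v = 7 (v = -2 + 9 = 7)
t(Y, H) = 7*H + 7*Y (t(Y, H) = 7*(H + Y) = 7*H + 7*Y)
95404/t(184, -302) = 95404/(7*(-302) + 7*184) = 95404/(-2114 + 1288) = 95404/(-826) = 95404*(-1/826) = -47702/413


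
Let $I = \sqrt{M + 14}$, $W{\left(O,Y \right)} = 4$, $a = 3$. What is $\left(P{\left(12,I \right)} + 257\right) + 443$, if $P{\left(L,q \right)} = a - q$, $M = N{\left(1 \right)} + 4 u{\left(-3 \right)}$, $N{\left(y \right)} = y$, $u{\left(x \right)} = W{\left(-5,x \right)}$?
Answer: $703 - \sqrt{31} \approx 697.43$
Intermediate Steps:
$u{\left(x \right)} = 4$
$M = 17$ ($M = 1 + 4 \cdot 4 = 1 + 16 = 17$)
$I = \sqrt{31}$ ($I = \sqrt{17 + 14} = \sqrt{31} \approx 5.5678$)
$P{\left(L,q \right)} = 3 - q$
$\left(P{\left(12,I \right)} + 257\right) + 443 = \left(\left(3 - \sqrt{31}\right) + 257\right) + 443 = \left(260 - \sqrt{31}\right) + 443 = 703 - \sqrt{31}$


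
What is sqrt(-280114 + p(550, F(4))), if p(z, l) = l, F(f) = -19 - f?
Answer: I*sqrt(280137) ≈ 529.28*I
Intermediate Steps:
sqrt(-280114 + p(550, F(4))) = sqrt(-280114 + (-19 - 1*4)) = sqrt(-280114 + (-19 - 4)) = sqrt(-280114 - 23) = sqrt(-280137) = I*sqrt(280137)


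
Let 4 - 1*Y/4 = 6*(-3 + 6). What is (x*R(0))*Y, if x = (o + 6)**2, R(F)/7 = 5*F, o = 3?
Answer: 0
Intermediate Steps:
R(F) = 35*F (R(F) = 7*(5*F) = 35*F)
x = 81 (x = (3 + 6)**2 = 9**2 = 81)
Y = -56 (Y = 16 - 24*(-3 + 6) = 16 - 24*3 = 16 - 4*18 = 16 - 72 = -56)
(x*R(0))*Y = (81*(35*0))*(-56) = (81*0)*(-56) = 0*(-56) = 0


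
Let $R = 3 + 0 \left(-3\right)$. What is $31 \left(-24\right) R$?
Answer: $-2232$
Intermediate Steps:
$R = 3$ ($R = 3 + 0 = 3$)
$31 \left(-24\right) R = 31 \left(-24\right) 3 = \left(-744\right) 3 = -2232$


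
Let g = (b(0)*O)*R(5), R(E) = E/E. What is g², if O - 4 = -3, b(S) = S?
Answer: 0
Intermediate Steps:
R(E) = 1
O = 1 (O = 4 - 3 = 1)
g = 0 (g = (0*1)*1 = 0*1 = 0)
g² = 0² = 0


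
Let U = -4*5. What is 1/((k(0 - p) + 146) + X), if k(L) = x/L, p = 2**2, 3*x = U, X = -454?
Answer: -3/919 ≈ -0.0032644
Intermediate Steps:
U = -20
x = -20/3 (x = (1/3)*(-20) = -20/3 ≈ -6.6667)
p = 4
k(L) = -20/(3*L)
1/((k(0 - p) + 146) + X) = 1/((-20/(3*(0 - 1*4)) + 146) - 454) = 1/((-20/(3*(0 - 4)) + 146) - 454) = 1/((-20/3/(-4) + 146) - 454) = 1/((-20/3*(-1/4) + 146) - 454) = 1/((5/3 + 146) - 454) = 1/(443/3 - 454) = 1/(-919/3) = -3/919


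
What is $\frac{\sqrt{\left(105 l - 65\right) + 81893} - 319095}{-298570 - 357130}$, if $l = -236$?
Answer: $\frac{63819}{131140} - \frac{\sqrt{14262}}{327850} \approx 0.48628$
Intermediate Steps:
$\frac{\sqrt{\left(105 l - 65\right) + 81893} - 319095}{-298570 - 357130} = \frac{\sqrt{\left(105 \left(-236\right) - 65\right) + 81893} - 319095}{-298570 - 357130} = \frac{\sqrt{\left(-24780 - 65\right) + 81893} - 319095}{-655700} = \left(\sqrt{-24845 + 81893} - 319095\right) \left(- \frac{1}{655700}\right) = \left(\sqrt{57048} - 319095\right) \left(- \frac{1}{655700}\right) = \left(2 \sqrt{14262} - 319095\right) \left(- \frac{1}{655700}\right) = \left(-319095 + 2 \sqrt{14262}\right) \left(- \frac{1}{655700}\right) = \frac{63819}{131140} - \frac{\sqrt{14262}}{327850}$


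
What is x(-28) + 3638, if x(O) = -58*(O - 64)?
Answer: 8974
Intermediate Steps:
x(O) = 3712 - 58*O (x(O) = -58*(-64 + O) = 3712 - 58*O)
x(-28) + 3638 = (3712 - 58*(-28)) + 3638 = (3712 + 1624) + 3638 = 5336 + 3638 = 8974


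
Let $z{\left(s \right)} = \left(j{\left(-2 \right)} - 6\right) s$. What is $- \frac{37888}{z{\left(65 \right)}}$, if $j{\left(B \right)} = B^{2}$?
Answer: $\frac{18944}{65} \approx 291.45$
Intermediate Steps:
$z{\left(s \right)} = - 2 s$ ($z{\left(s \right)} = \left(\left(-2\right)^{2} - 6\right) s = \left(4 - 6\right) s = - 2 s$)
$- \frac{37888}{z{\left(65 \right)}} = - \frac{37888}{\left(-2\right) 65} = - \frac{37888}{-130} = \left(-37888\right) \left(- \frac{1}{130}\right) = \frac{18944}{65}$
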